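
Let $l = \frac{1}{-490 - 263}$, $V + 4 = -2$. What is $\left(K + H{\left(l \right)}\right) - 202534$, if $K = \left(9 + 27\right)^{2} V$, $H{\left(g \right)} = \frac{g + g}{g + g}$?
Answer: $-210309$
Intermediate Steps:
$V = -6$ ($V = -4 - 2 = -6$)
$l = - \frac{1}{753}$ ($l = \frac{1}{-753} = - \frac{1}{753} \approx -0.001328$)
$H{\left(g \right)} = 1$ ($H{\left(g \right)} = \frac{2 g}{2 g} = 2 g \frac{1}{2 g} = 1$)
$K = -7776$ ($K = \left(9 + 27\right)^{2} \left(-6\right) = 36^{2} \left(-6\right) = 1296 \left(-6\right) = -7776$)
$\left(K + H{\left(l \right)}\right) - 202534 = \left(-7776 + 1\right) - 202534 = -7775 - 202534 = -210309$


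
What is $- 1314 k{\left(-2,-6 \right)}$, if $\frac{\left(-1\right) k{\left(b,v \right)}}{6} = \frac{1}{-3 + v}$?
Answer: $-876$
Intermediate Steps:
$k{\left(b,v \right)} = - \frac{6}{-3 + v}$
$- 1314 k{\left(-2,-6 \right)} = - 1314 \left(- \frac{6}{-3 - 6}\right) = - 1314 \left(- \frac{6}{-9}\right) = - 1314 \left(\left(-6\right) \left(- \frac{1}{9}\right)\right) = \left(-1314\right) \frac{2}{3} = -876$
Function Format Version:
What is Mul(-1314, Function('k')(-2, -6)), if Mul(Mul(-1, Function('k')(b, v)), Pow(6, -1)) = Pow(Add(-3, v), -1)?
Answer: -876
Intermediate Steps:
Function('k')(b, v) = Mul(-6, Pow(Add(-3, v), -1))
Mul(-1314, Function('k')(-2, -6)) = Mul(-1314, Mul(-6, Pow(Add(-3, -6), -1))) = Mul(-1314, Mul(-6, Pow(-9, -1))) = Mul(-1314, Mul(-6, Rational(-1, 9))) = Mul(-1314, Rational(2, 3)) = -876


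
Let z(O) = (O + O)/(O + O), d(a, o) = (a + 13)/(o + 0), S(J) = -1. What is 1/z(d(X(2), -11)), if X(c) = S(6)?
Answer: 1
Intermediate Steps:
X(c) = -1
d(a, o) = (13 + a)/o
z(O) = 1 (z(O) = (2*O)/((2*O)) = (2*O)*(1/(2*O)) = 1)
1/z(d(X(2), -11)) = 1/1 = 1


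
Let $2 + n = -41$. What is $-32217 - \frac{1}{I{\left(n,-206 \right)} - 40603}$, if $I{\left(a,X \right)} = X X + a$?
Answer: $- \frac{57668431}{1790} \approx -32217.0$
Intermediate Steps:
$n = -43$ ($n = -2 - 41 = -43$)
$I{\left(a,X \right)} = a + X^{2}$ ($I{\left(a,X \right)} = X^{2} + a = a + X^{2}$)
$-32217 - \frac{1}{I{\left(n,-206 \right)} - 40603} = -32217 - \frac{1}{\left(-43 + \left(-206\right)^{2}\right) - 40603} = -32217 - \frac{1}{\left(-43 + 42436\right) - 40603} = -32217 - \frac{1}{42393 - 40603} = -32217 - \frac{1}{1790} = - \frac{57668431}{1790}$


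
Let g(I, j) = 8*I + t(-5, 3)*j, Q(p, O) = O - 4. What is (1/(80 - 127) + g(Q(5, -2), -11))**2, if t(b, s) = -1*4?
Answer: 35721/2209 ≈ 16.171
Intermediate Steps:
Q(p, O) = -4 + O
t(b, s) = -4
g(I, j) = -4*j + 8*I (g(I, j) = 8*I - 4*j = -4*j + 8*I)
(1/(80 - 127) + g(Q(5, -2), -11))**2 = (1/(80 - 127) + (-4*(-11) + 8*(-4 - 2)))**2 = (1/(-47) + (44 + 8*(-6)))**2 = (-1/47 + (44 - 48))**2 = (-1/47 - 4)**2 = (-189/47)**2 = 35721/2209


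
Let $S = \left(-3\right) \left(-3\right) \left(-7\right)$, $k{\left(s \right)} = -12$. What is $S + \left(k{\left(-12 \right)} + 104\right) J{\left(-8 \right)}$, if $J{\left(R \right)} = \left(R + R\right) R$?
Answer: $11713$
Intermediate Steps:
$J{\left(R \right)} = 2 R^{2}$ ($J{\left(R \right)} = 2 R R = 2 R^{2}$)
$S = -63$ ($S = 9 \left(-7\right) = -63$)
$S + \left(k{\left(-12 \right)} + 104\right) J{\left(-8 \right)} = -63 + \left(-12 + 104\right) 2 \left(-8\right)^{2} = -63 + 92 \cdot 2 \cdot 64 = -63 + 92 \cdot 128 = -63 + 11776 = 11713$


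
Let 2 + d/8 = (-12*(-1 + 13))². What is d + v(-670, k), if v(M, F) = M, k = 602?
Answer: 165202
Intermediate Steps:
d = 165872 (d = -16 + 8*(-12*(-1 + 13))² = -16 + 8*(-12*12)² = -16 + 8*(-144)² = -16 + 8*20736 = -16 + 165888 = 165872)
d + v(-670, k) = 165872 - 670 = 165202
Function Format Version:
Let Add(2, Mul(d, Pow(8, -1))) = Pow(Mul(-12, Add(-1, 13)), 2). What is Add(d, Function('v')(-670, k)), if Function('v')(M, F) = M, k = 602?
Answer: 165202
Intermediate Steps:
d = 165872 (d = Add(-16, Mul(8, Pow(Mul(-12, Add(-1, 13)), 2))) = Add(-16, Mul(8, Pow(Mul(-12, 12), 2))) = Add(-16, Mul(8, Pow(-144, 2))) = Add(-16, Mul(8, 20736)) = Add(-16, 165888) = 165872)
Add(d, Function('v')(-670, k)) = Add(165872, -670) = 165202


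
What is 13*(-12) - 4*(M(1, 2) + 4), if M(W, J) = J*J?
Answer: -188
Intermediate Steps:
M(W, J) = J²
13*(-12) - 4*(M(1, 2) + 4) = 13*(-12) - 4*(2² + 4) = -156 - 4*(4 + 4) = -156 - 4*8 = -156 - 32 = -188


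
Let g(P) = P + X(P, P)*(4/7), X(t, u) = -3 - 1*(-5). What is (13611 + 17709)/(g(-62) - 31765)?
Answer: -219240/222781 ≈ -0.98411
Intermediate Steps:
X(t, u) = 2 (X(t, u) = -3 + 5 = 2)
g(P) = 8/7 + P (g(P) = P + 2*(4/7) = P + 8/7 = 8/7 + P)
(13611 + 17709)/(g(-62) - 31765) = (13611 + 17709)/((8/7 - 62) - 31765) = 31320/(-426/7 - 31765) = 31320/(-222781/7) = 31320*(-7/222781) = -219240/222781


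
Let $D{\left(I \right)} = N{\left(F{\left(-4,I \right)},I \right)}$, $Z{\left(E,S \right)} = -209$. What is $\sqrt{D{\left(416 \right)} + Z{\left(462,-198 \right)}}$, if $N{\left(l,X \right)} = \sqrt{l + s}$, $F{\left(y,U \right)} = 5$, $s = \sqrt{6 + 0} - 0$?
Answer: $\sqrt{-209 + \sqrt{5 + \sqrt{6}}} \approx 14.362 i$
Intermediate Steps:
$s = \sqrt{6}$ ($s = \sqrt{6} + 0 = \sqrt{6} \approx 2.4495$)
$N{\left(l,X \right)} = \sqrt{l + \sqrt{6}}$
$D{\left(I \right)} = \sqrt{5 + \sqrt{6}}$
$\sqrt{D{\left(416 \right)} + Z{\left(462,-198 \right)}} = \sqrt{\sqrt{5 + \sqrt{6}} - 209} = \sqrt{-209 + \sqrt{5 + \sqrt{6}}}$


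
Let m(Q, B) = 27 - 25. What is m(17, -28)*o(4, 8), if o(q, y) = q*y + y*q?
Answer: 128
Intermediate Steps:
o(q, y) = 2*q*y (o(q, y) = q*y + q*y = 2*q*y)
m(Q, B) = 2
m(17, -28)*o(4, 8) = 2*(2*4*8) = 2*64 = 128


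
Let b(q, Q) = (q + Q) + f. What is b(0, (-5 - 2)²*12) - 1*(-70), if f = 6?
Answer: 664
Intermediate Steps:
b(q, Q) = 6 + Q + q (b(q, Q) = (q + Q) + 6 = (Q + q) + 6 = 6 + Q + q)
b(0, (-5 - 2)²*12) - 1*(-70) = (6 + (-5 - 2)²*12 + 0) - 1*(-70) = (6 + (-7)²*12 + 0) + 70 = (6 + 49*12 + 0) + 70 = (6 + 588 + 0) + 70 = 594 + 70 = 664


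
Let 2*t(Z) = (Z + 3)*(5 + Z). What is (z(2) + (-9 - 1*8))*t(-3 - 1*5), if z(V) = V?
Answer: -225/2 ≈ -112.50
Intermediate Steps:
t(Z) = (3 + Z)*(5 + Z)/2 (t(Z) = ((Z + 3)*(5 + Z))/2 = ((3 + Z)*(5 + Z))/2 = (3 + Z)*(5 + Z)/2)
(z(2) + (-9 - 1*8))*t(-3 - 1*5) = (2 + (-9 - 1*8))*(15/2 + (-3 - 1*5)**2/2 + 4*(-3 - 1*5)) = (2 + (-9 - 8))*(15/2 + (-3 - 5)**2/2 + 4*(-3 - 5)) = (2 - 17)*(15/2 + (1/2)*(-8)**2 + 4*(-8)) = -15*(15/2 + (1/2)*64 - 32) = -15*(15/2 + 32 - 32) = -15*15/2 = -225/2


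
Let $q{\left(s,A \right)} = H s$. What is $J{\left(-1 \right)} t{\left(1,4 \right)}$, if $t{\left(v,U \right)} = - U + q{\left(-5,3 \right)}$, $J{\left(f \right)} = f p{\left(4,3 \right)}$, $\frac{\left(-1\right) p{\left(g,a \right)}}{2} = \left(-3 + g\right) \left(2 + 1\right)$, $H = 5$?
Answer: $-174$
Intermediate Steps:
$p{\left(g,a \right)} = 18 - 6 g$ ($p{\left(g,a \right)} = - 2 \left(-3 + g\right) \left(2 + 1\right) = - 2 \left(-3 + g\right) 3 = - 2 \left(-9 + 3 g\right) = 18 - 6 g$)
$J{\left(f \right)} = - 6 f$ ($J{\left(f \right)} = f \left(18 - 24\right) = f \left(-6\right) = - 6 f$)
$q{\left(s,A \right)} = 5 s$
$t{\left(v,U \right)} = -25 - U$ ($t{\left(v,U \right)} = - U + 5 \left(-5\right) = - U - 25 = -25 - U$)
$J{\left(-1 \right)} t{\left(1,4 \right)} = \left(-6\right) \left(-1\right) \left(-25 - 4\right) = 6 \left(-25 - 4\right) = 6 \left(-29\right) = -174$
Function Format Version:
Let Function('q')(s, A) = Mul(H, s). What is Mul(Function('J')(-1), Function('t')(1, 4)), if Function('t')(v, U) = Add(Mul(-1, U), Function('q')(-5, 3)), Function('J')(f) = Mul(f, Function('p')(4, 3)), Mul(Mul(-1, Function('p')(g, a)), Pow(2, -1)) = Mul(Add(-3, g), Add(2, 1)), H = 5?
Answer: -174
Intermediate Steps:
Function('p')(g, a) = Add(18, Mul(-6, g)) (Function('p')(g, a) = Mul(-2, Mul(Add(-3, g), Add(2, 1))) = Mul(-2, Mul(Add(-3, g), 3)) = Mul(-2, Add(-9, Mul(3, g))) = Add(18, Mul(-6, g)))
Function('J')(f) = Mul(-6, f) (Function('J')(f) = Mul(f, Add(18, Mul(-6, 4))) = Mul(f, Add(18, -24)) = Mul(f, -6) = Mul(-6, f))
Function('q')(s, A) = Mul(5, s)
Function('t')(v, U) = Add(-25, Mul(-1, U)) (Function('t')(v, U) = Add(Mul(-1, U), Mul(5, -5)) = Add(Mul(-1, U), -25) = Add(-25, Mul(-1, U)))
Mul(Function('J')(-1), Function('t')(1, 4)) = Mul(Mul(-6, -1), Add(-25, Mul(-1, 4))) = Mul(6, Add(-25, -4)) = Mul(6, -29) = -174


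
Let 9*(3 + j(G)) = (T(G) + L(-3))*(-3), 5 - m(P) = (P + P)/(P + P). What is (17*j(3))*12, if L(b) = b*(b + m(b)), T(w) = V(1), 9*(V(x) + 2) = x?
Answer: -2516/9 ≈ -279.56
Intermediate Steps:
V(x) = -2 + x/9
T(w) = -17/9 (T(w) = -2 + (⅑)*1 = -2 + ⅑ = -17/9)
m(P) = 4 (m(P) = 5 - (P + P)/(P + P) = 5 - 2*P/(2*P) = 5 - 2*P*1/(2*P) = 5 - 1*1 = 5 - 1 = 4)
L(b) = b*(4 + b) (L(b) = b*(b + 4) = b*(4 + b))
j(G) = -37/27 (j(G) = -3 + ((-17/9 - 3*(4 - 3))*(-3))/9 = -3 + ((-17/9 - 3*1)*(-3))/9 = -3 + ((-17/9 - 3)*(-3))/9 = -3 + (-44/9*(-3))/9 = -3 + (⅑)*(44/3) = -3 + 44/27 = -37/27)
(17*j(3))*12 = (17*(-37/27))*12 = -629/27*12 = -2516/9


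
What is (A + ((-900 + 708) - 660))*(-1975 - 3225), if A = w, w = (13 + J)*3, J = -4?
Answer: 4290000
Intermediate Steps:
w = 27 (w = (13 - 4)*3 = 9*3 = 27)
A = 27
(A + ((-900 + 708) - 660))*(-1975 - 3225) = (27 + ((-900 + 708) - 660))*(-1975 - 3225) = (27 + (-192 - 660))*(-5200) = (27 - 852)*(-5200) = -825*(-5200) = 4290000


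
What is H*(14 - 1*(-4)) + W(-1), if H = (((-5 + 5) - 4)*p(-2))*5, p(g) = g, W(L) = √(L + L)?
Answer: 720 + I*√2 ≈ 720.0 + 1.4142*I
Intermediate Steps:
W(L) = √2*√L (W(L) = √(2*L) = √2*√L)
H = 40 (H = (((-5 + 5) - 4)*(-2))*5 = ((0 - 4)*(-2))*5 = -4*(-2)*5 = 8*5 = 40)
H*(14 - 1*(-4)) + W(-1) = 40*(14 - 1*(-4)) + √2*√(-1) = 40*(14 + 4) + √2*I = 40*18 + I*√2 = 720 + I*√2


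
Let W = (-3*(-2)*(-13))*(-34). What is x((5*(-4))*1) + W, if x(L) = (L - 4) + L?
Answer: 2608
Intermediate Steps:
W = 2652 (W = (6*(-13))*(-34) = -78*(-34) = 2652)
x(L) = -4 + 2*L (x(L) = (-4 + L) + L = -4 + 2*L)
x((5*(-4))*1) + W = (-4 + 2*((5*(-4))*1)) + 2652 = (-4 + 2*(-20*1)) + 2652 = (-4 + 2*(-20)) + 2652 = (-4 - 40) + 2652 = -44 + 2652 = 2608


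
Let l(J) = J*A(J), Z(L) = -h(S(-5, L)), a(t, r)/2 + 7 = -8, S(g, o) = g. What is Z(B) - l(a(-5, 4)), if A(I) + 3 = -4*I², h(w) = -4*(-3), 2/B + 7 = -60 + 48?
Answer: -108102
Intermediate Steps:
a(t, r) = -30 (a(t, r) = -14 + 2*(-8) = -14 - 16 = -30)
B = -2/19 (B = 2/(-7 + (-60 + 48)) = 2/(-7 - 12) = 2/(-19) = 2*(-1/19) = -2/19 ≈ -0.10526)
h(w) = 12
A(I) = -3 - 4*I²
Z(L) = -12 (Z(L) = -1*12 = -12)
l(J) = J*(-3 - 4*J²)
Z(B) - l(a(-5, 4)) = -12 - (-1)*(-30)*(3 + 4*(-30)²) = -12 - (-1)*(-30)*(3 + 4*900) = -12 - (-1)*(-30)*(3 + 3600) = -12 - (-1)*(-30)*3603 = -12 - 1*108090 = -12 - 108090 = -108102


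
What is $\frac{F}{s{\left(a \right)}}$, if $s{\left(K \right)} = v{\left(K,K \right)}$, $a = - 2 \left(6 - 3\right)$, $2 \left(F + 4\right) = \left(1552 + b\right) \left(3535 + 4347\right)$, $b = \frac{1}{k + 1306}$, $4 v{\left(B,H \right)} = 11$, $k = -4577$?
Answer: $\frac{80027328188}{35981} \approx 2.2242 \cdot 10^{6}$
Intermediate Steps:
$v{\left(B,H \right)} = \frac{11}{4}$ ($v{\left(B,H \right)} = \frac{1}{4} \cdot 11 = \frac{11}{4}$)
$b = - \frac{1}{3271}$ ($b = \frac{1}{-4577 + 1306} = \frac{1}{-3271} = - \frac{1}{3271} \approx -0.00030572$)
$F = \frac{20006832047}{3271}$ ($F = -4 + \frac{\left(1552 - \frac{1}{3271}\right) \left(3535 + 4347\right)}{2} = -4 + \frac{\frac{5076591}{3271} \cdot 7882}{2} = -4 + \frac{1}{2} \cdot \frac{40013690262}{3271} = -4 + \frac{20006845131}{3271} = \frac{20006832047}{3271} \approx 6.1164 \cdot 10^{6}$)
$a = -6$ ($a = \left(-2\right) 3 = -6$)
$s{\left(K \right)} = \frac{11}{4}$
$\frac{F}{s{\left(a \right)}} = \frac{20006832047}{3271 \cdot \frac{11}{4}} = \frac{20006832047}{3271} \cdot \frac{4}{11} = \frac{80027328188}{35981}$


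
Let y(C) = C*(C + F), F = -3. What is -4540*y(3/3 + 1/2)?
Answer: 10215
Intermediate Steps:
y(C) = C*(-3 + C) (y(C) = C*(C - 3) = C*(-3 + C))
-4540*y(3/3 + 1/2) = -4540*(3/3 + 1/2)*(-3 + (3/3 + 1/2)) = -4540*(3*(⅓) + 1*(½))*(-3 + (3*(⅓) + 1*(½))) = -4540*(1 + ½)*(-3 + (1 + ½)) = -6810*(-3 + 3/2) = -6810*(-3)/2 = -4540*(-9/4) = 10215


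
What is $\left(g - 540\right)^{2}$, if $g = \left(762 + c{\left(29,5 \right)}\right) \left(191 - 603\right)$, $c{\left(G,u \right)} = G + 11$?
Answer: $109537169296$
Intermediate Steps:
$c{\left(G,u \right)} = 11 + G$
$g = -330424$ ($g = \left(762 + \left(11 + 29\right)\right) \left(191 - 603\right) = \left(762 + 40\right) \left(-412\right) = 802 \left(-412\right) = -330424$)
$\left(g - 540\right)^{2} = \left(-330424 - 540\right)^{2} = \left(-330964\right)^{2} = 109537169296$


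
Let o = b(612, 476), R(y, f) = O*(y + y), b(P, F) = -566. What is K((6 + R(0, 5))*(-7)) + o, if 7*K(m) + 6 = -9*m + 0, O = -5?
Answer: -3590/7 ≈ -512.86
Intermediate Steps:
R(y, f) = -10*y (R(y, f) = -5*(y + y) = -10*y)
o = -566
K(m) = -6/7 - 9*m/7 (K(m) = -6/7 + (-9*m + 0)/7 = -6/7 + (-9*m)/7 = -6/7 - 9*m/7)
K((6 + R(0, 5))*(-7)) + o = (-6/7 - 9*(6 - 10*0)*(-7)/7) - 566 = (-6/7 - 9*(6 + 0)*(-7)/7) - 566 = (-6/7 - 54*(-7)/7) - 566 = (-6/7 - 9/7*(-42)) - 566 = (-6/7 + 54) - 566 = 372/7 - 566 = -3590/7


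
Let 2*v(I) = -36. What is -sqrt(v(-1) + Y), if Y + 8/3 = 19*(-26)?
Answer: -2*I*sqrt(1158)/3 ≈ -22.686*I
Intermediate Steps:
Y = -1490/3 (Y = -8/3 + 19*(-26) = -8/3 - 494 = -1490/3 ≈ -496.67)
v(I) = -18 (v(I) = (1/2)*(-36) = -18)
-sqrt(v(-1) + Y) = -sqrt(-18 - 1490/3) = -sqrt(-1544/3) = -2*I*sqrt(1158)/3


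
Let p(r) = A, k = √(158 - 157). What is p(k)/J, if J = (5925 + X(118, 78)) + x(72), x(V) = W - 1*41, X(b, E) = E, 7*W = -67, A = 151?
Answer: 1057/41667 ≈ 0.025368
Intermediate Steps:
W = -67/7 (W = (⅐)*(-67) = -67/7 ≈ -9.5714)
k = 1 (k = √1 = 1)
x(V) = -354/7 (x(V) = -67/7 - 1*41 = -67/7 - 41 = -354/7)
p(r) = 151
J = 41667/7 (J = (5925 + 78) - 354/7 = 6003 - 354/7 = 41667/7 ≈ 5952.4)
p(k)/J = 151/(41667/7) = 151*(7/41667) = 1057/41667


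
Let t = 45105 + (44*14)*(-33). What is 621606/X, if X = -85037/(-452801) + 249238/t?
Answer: 6973829028645462/114962177387 ≈ 60662.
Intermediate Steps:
t = 24777 (t = 45105 + 616*(-33) = 45105 - 20328 = 24777)
X = 114962177387/11219050377 (X = -85037/(-452801) + 249238/24777 = -85037*(-1/452801) + 249238*(1/24777) = 85037/452801 + 249238/24777 = 114962177387/11219050377 ≈ 10.247)
621606/X = 621606/(114962177387/11219050377) = 621606*(11219050377/114962177387) = 6973829028645462/114962177387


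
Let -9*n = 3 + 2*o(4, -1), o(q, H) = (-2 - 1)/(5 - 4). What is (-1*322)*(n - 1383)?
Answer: 1335656/3 ≈ 4.4522e+5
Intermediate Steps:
o(q, H) = -3 (o(q, H) = -3/1 = -3*1 = -3)
n = 1/3 (n = -(3 + 2*(-3))/9 = -(3 - 6)/9 = -1/9*(-3) = 1/3 ≈ 0.33333)
(-1*322)*(n - 1383) = (-1*322)*(1/3 - 1383) = -322*(-4148/3) = 1335656/3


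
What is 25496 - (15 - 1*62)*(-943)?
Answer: -18825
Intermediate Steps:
25496 - (15 - 1*62)*(-943) = 25496 - (15 - 62)*(-943) = 25496 - (-47)*(-943) = 25496 - 1*44321 = 25496 - 44321 = -18825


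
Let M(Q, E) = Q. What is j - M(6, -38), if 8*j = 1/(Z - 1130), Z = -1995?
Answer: -150001/25000 ≈ -6.0000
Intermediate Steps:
j = -1/25000 (j = 1/(8*(-1995 - 1130)) = (⅛)/(-3125) = (⅛)*(-1/3125) = -1/25000 ≈ -4.0000e-5)
j - M(6, -38) = -1/25000 - 1*6 = -1/25000 - 6 = -150001/25000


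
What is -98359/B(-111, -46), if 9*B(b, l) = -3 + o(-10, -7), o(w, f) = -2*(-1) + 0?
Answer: 885231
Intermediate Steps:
o(w, f) = 2 (o(w, f) = 2 + 0 = 2)
B(b, l) = -⅑ (B(b, l) = (-3 + 2)/9 = (⅑)*(-1) = -⅑)
-98359/B(-111, -46) = -98359/(-⅑) = -98359*(-9) = 885231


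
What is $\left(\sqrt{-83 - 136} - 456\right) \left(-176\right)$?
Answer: $80256 - 176 i \sqrt{219} \approx 80256.0 - 2604.6 i$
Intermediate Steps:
$\left(\sqrt{-83 - 136} - 456\right) \left(-176\right) = \left(\sqrt{-219} - 456\right) \left(-176\right) = \left(i \sqrt{219} - 456\right) \left(-176\right) = \left(-456 + i \sqrt{219}\right) \left(-176\right) = 80256 - 176 i \sqrt{219}$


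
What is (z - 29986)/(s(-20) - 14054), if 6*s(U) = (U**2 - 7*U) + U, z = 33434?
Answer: -5172/20951 ≈ -0.24686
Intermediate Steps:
s(U) = -U + U**2/6 (s(U) = ((U**2 - 7*U) + U)/6 = (U**2 - 6*U)/6 = -U + U**2/6)
(z - 29986)/(s(-20) - 14054) = (33434 - 29986)/((1/6)*(-20)*(-6 - 20) - 14054) = 3448/((1/6)*(-20)*(-26) - 14054) = 3448/(260/3 - 14054) = 3448/(-41902/3) = 3448*(-3/41902) = -5172/20951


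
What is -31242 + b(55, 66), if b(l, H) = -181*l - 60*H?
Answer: -45157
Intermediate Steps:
-31242 + b(55, 66) = -31242 + (-181*55 - 60*66) = -31242 + (-9955 - 3960) = -31242 - 13915 = -45157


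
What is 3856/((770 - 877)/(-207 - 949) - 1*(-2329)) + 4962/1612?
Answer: 10272695327/2170099386 ≈ 4.7337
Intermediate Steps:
3856/((770 - 877)/(-207 - 949) - 1*(-2329)) + 4962/1612 = 3856/(-107/(-1156) + 2329) + 4962*(1/1612) = 3856/(-107*(-1/1156) + 2329) + 2481/806 = 3856/(107/1156 + 2329) + 2481/806 = 3856/(2692431/1156) + 2481/806 = 3856*(1156/2692431) + 2481/806 = 4457536/2692431 + 2481/806 = 10272695327/2170099386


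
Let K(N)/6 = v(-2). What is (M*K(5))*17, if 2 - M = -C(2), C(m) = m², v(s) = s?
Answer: -1224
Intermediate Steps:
K(N) = -12 (K(N) = 6*(-2) = -12)
M = 6 (M = 2 - (-1)*2² = 2 - (-1)*4 = 2 - 1*(-4) = 2 + 4 = 6)
(M*K(5))*17 = (6*(-12))*17 = -72*17 = -1224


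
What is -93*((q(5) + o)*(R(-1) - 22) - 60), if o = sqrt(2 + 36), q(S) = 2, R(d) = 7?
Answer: 8370 + 1395*sqrt(38) ≈ 16969.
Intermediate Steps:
o = sqrt(38) ≈ 6.1644
-93*((q(5) + o)*(R(-1) - 22) - 60) = -93*((2 + sqrt(38))*(7 - 22) - 60) = -93*((2 + sqrt(38))*(-15) - 60) = -93*((-30 - 15*sqrt(38)) - 60) = -93*(-90 - 15*sqrt(38)) = 8370 + 1395*sqrt(38)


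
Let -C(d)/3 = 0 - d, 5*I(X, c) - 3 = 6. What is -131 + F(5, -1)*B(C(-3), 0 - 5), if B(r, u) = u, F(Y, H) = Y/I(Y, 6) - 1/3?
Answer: -1289/9 ≈ -143.22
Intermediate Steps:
I(X, c) = 9/5 (I(X, c) = ⅗ + (⅕)*6 = ⅗ + 6/5 = 9/5)
C(d) = 3*d (C(d) = -3*(0 - d) = -(-3)*d = 3*d)
F(Y, H) = -⅓ + 5*Y/9 (F(Y, H) = Y/(9/5) - 1/3 = Y*(5/9) - 1*⅓ = 5*Y/9 - ⅓ = -⅓ + 5*Y/9)
-131 + F(5, -1)*B(C(-3), 0 - 5) = -131 + (-⅓ + (5/9)*5)*(0 - 5) = -131 + (-⅓ + 25/9)*(-5) = -131 + (22/9)*(-5) = -131 - 110/9 = -1289/9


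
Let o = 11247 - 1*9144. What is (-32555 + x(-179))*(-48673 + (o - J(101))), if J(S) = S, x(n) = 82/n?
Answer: 271971845517/179 ≈ 1.5194e+9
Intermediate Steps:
o = 2103 (o = 11247 - 9144 = 2103)
(-32555 + x(-179))*(-48673 + (o - J(101))) = (-32555 + 82/(-179))*(-48673 + (2103 - 1*101)) = (-32555 + 82*(-1/179))*(-48673 + (2103 - 101)) = (-32555 - 82/179)*(-48673 + 2002) = -5827427/179*(-46671) = 271971845517/179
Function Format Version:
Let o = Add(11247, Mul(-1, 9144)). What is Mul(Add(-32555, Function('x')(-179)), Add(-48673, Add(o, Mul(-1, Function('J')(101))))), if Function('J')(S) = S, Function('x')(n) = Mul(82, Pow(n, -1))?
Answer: Rational(271971845517, 179) ≈ 1.5194e+9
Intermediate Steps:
o = 2103 (o = Add(11247, -9144) = 2103)
Mul(Add(-32555, Function('x')(-179)), Add(-48673, Add(o, Mul(-1, Function('J')(101))))) = Mul(Add(-32555, Mul(82, Pow(-179, -1))), Add(-48673, Add(2103, Mul(-1, 101)))) = Mul(Add(-32555, Mul(82, Rational(-1, 179))), Add(-48673, Add(2103, -101))) = Mul(Add(-32555, Rational(-82, 179)), Add(-48673, 2002)) = Mul(Rational(-5827427, 179), -46671) = Rational(271971845517, 179)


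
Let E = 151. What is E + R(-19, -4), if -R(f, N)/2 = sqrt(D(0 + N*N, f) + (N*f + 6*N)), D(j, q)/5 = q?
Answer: 151 - 2*I*sqrt(43) ≈ 151.0 - 13.115*I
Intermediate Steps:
D(j, q) = 5*q
R(f, N) = -2*sqrt(5*f + 6*N + N*f) (R(f, N) = -2*sqrt(5*f + (N*f + 6*N)) = -2*sqrt(5*f + (6*N + N*f)) = -2*sqrt(5*f + 6*N + N*f))
E + R(-19, -4) = 151 - 2*sqrt(5*(-19) + 6*(-4) - 4*(-19)) = 151 - 2*sqrt(-95 - 24 + 76) = 151 - 2*I*sqrt(43)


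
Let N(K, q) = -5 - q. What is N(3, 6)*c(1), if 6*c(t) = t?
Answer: -11/6 ≈ -1.8333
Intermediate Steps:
c(t) = t/6
N(3, 6)*c(1) = (-5 - 1*6)*((⅙)*1) = (-5 - 6)*(⅙) = -11*⅙ = -11/6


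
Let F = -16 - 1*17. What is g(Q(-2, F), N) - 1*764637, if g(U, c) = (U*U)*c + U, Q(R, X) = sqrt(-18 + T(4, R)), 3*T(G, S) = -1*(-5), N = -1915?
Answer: -2200076/3 + 7*I*sqrt(3)/3 ≈ -7.3336e+5 + 4.0415*I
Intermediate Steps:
F = -33 (F = -16 - 17 = -33)
T(G, S) = 5/3 (T(G, S) = (-1*(-5))/3 = (1/3)*5 = 5/3)
Q(R, X) = 7*I*sqrt(3)/3 (Q(R, X) = sqrt(-18 + 5/3) = sqrt(-49/3) = 7*I*sqrt(3)/3)
g(U, c) = U + c*U**2 (g(U, c) = U**2*c + U = c*U**2 + U = U + c*U**2)
g(Q(-2, F), N) - 1*764637 = (7*I*sqrt(3)/3)*(1 + (7*I*sqrt(3)/3)*(-1915)) - 1*764637 = (7*I*sqrt(3)/3)*(1 - 13405*I*sqrt(3)/3) - 764637 = 7*I*sqrt(3)*(1 - 13405*I*sqrt(3)/3)/3 - 764637 = -764637 + 7*I*sqrt(3)*(1 - 13405*I*sqrt(3)/3)/3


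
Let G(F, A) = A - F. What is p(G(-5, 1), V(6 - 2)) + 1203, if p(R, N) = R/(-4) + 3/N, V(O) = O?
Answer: 4809/4 ≈ 1202.3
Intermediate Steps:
p(R, N) = 3/N - R/4 (p(R, N) = R*(-¼) + 3/N = -R/4 + 3/N = 3/N - R/4)
p(G(-5, 1), V(6 - 2)) + 1203 = (3/(6 - 2) - (1 - 1*(-5))/4) + 1203 = (3/4 - (1 + 5)/4) + 1203 = (3*(¼) - ¼*6) + 1203 = (¾ - 3/2) + 1203 = -¾ + 1203 = 4809/4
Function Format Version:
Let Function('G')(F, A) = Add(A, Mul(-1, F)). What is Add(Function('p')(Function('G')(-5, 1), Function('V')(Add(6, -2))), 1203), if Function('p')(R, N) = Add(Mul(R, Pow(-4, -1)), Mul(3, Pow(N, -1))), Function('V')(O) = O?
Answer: Rational(4809, 4) ≈ 1202.3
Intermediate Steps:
Function('p')(R, N) = Add(Mul(3, Pow(N, -1)), Mul(Rational(-1, 4), R)) (Function('p')(R, N) = Add(Mul(R, Rational(-1, 4)), Mul(3, Pow(N, -1))) = Add(Mul(Rational(-1, 4), R), Mul(3, Pow(N, -1))) = Add(Mul(3, Pow(N, -1)), Mul(Rational(-1, 4), R)))
Add(Function('p')(Function('G')(-5, 1), Function('V')(Add(6, -2))), 1203) = Add(Add(Mul(3, Pow(Add(6, -2), -1)), Mul(Rational(-1, 4), Add(1, Mul(-1, -5)))), 1203) = Add(Add(Mul(3, Pow(4, -1)), Mul(Rational(-1, 4), Add(1, 5))), 1203) = Add(Add(Mul(3, Rational(1, 4)), Mul(Rational(-1, 4), 6)), 1203) = Add(Add(Rational(3, 4), Rational(-3, 2)), 1203) = Add(Rational(-3, 4), 1203) = Rational(4809, 4)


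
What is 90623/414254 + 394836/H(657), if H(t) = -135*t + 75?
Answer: -12960948507/3059265790 ≈ -4.2366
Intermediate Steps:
H(t) = 75 - 135*t
90623/414254 + 394836/H(657) = 90623/414254 + 394836/(75 - 135*657) = 90623*(1/414254) + 394836/(75 - 88695) = 90623/414254 + 394836/(-88620) = 90623/414254 + 394836*(-1/88620) = 90623/414254 - 32903/7385 = -12960948507/3059265790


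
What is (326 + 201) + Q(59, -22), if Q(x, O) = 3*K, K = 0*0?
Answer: 527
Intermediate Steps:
K = 0
Q(x, O) = 0 (Q(x, O) = 3*0 = 0)
(326 + 201) + Q(59, -22) = (326 + 201) + 0 = 527 + 0 = 527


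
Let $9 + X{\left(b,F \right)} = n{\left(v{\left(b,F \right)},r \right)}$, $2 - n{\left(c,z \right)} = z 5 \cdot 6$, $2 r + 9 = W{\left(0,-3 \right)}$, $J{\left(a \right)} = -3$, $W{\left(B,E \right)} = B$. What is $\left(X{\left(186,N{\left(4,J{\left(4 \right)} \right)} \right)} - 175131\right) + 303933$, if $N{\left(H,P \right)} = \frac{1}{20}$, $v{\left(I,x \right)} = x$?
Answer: $128930$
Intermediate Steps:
$r = - \frac{9}{2}$ ($r = - \frac{9}{2} + \frac{1}{2} \cdot 0 = - \frac{9}{2} + 0 = - \frac{9}{2} \approx -4.5$)
$n{\left(c,z \right)} = 2 - 30 z$ ($n{\left(c,z \right)} = 2 - z 5 \cdot 6 = 2 - 5 z 6 = 2 - 30 z$)
$N{\left(H,P \right)} = \frac{1}{20}$
$X{\left(b,F \right)} = 128$ ($X{\left(b,F \right)} = -9 + \left(2 - -135\right) = -9 + \left(2 + 135\right) = -9 + 137 = 128$)
$\left(X{\left(186,N{\left(4,J{\left(4 \right)} \right)} \right)} - 175131\right) + 303933 = \left(128 - 175131\right) + 303933 = -175003 + 303933 = 128930$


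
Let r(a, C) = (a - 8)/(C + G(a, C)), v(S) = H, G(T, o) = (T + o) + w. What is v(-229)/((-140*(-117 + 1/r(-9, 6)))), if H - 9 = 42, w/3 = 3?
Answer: 289/93380 ≈ 0.0030949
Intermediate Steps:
w = 9 (w = 3*3 = 9)
H = 51 (H = 9 + 42 = 51)
G(T, o) = 9 + T + o (G(T, o) = (T + o) + 9 = 9 + T + o)
v(S) = 51
r(a, C) = (-8 + a)/(9 + a + 2*C) (r(a, C) = (a - 8)/(C + (9 + a + C)) = (-8 + a)/(C + (9 + C + a)) = (-8 + a)/(9 + a + 2*C))
v(-229)/((-140*(-117 + 1/r(-9, 6)))) = 51/((-140*(-117 + 1/((-8 - 9)/(9 - 9 + 2*6))))) = 51/((-140*(-117 + 1/(-17/(9 - 9 + 12))))) = 51/((-140*(-117 + 1/(-17/12)))) = 51/((-140*(-117 - 12/17))) = 51/((-140*(-2001/17))) = 51/(280140/17) = 51*(17/280140) = 289/93380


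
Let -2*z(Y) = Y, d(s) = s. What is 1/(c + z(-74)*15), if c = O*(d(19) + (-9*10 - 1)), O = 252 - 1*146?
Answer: -1/7077 ≈ -0.00014130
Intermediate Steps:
O = 106 (O = 252 - 146 = 106)
z(Y) = -Y/2
c = -7632 (c = 106*(19 + (-9*10 - 1)) = 106*(19 + (-90 - 1)) = 106*(19 - 91) = 106*(-72) = -7632)
1/(c + z(-74)*15) = 1/(-7632 - ½*(-74)*15) = 1/(-7632 + 37*15) = 1/(-7632 + 555) = 1/(-7077) = -1/7077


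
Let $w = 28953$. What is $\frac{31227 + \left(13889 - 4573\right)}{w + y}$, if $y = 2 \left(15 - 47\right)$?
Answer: $\frac{40543}{28889} \approx 1.4034$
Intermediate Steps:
$y = -64$ ($y = 2 \left(-32\right) = -64$)
$\frac{31227 + \left(13889 - 4573\right)}{w + y} = \frac{31227 + \left(13889 - 4573\right)}{28953 - 64} = \frac{31227 + \left(13889 - 4573\right)}{28889} = \left(31227 + 9316\right) \frac{1}{28889} = 40543 \cdot \frac{1}{28889} = \frac{40543}{28889}$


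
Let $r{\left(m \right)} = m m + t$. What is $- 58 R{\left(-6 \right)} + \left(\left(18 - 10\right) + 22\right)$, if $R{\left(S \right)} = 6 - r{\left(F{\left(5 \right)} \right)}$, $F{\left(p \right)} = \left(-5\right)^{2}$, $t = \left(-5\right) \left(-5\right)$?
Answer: $37382$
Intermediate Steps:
$t = 25$
$F{\left(p \right)} = 25$
$r{\left(m \right)} = 25 + m^{2}$ ($r{\left(m \right)} = m m + 25 = m^{2} + 25 = 25 + m^{2}$)
$R{\left(S \right)} = -644$ ($R{\left(S \right)} = 6 - \left(25 + 25^{2}\right) = 6 - \left(25 + 625\right) = 6 - 650 = -644$)
$- 58 R{\left(-6 \right)} + \left(\left(18 - 10\right) + 22\right) = \left(-58\right) \left(-644\right) + \left(\left(18 - 10\right) + 22\right) = 37352 + \left(8 + 22\right) = 37352 + 30 = 37382$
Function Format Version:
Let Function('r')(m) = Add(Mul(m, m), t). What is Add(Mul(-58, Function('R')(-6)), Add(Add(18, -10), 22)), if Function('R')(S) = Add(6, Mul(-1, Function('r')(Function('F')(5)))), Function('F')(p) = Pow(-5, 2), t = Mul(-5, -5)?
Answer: 37382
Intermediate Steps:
t = 25
Function('F')(p) = 25
Function('r')(m) = Add(25, Pow(m, 2)) (Function('r')(m) = Add(Mul(m, m), 25) = Add(Pow(m, 2), 25) = Add(25, Pow(m, 2)))
Function('R')(S) = -644 (Function('R')(S) = Add(6, Mul(-1, Add(25, Pow(25, 2)))) = Add(6, Mul(-1, Add(25, 625))) = Add(6, Mul(-1, 650)) = Add(6, -650) = -644)
Add(Mul(-58, Function('R')(-6)), Add(Add(18, -10), 22)) = Add(Mul(-58, -644), Add(Add(18, -10), 22)) = Add(37352, Add(8, 22)) = Add(37352, 30) = 37382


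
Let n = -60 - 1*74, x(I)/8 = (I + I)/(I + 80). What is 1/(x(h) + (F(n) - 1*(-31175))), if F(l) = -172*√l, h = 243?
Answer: 3253712399/101887236332793 + 17944588*I*√134/101887236332793 ≈ 3.1934e-5 + 2.0388e-6*I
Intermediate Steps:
x(I) = 16*I/(80 + I) (x(I) = 8*((I + I)/(I + 80)) = 8*((2*I)/(80 + I)) = 8*(2*I/(80 + I)) = 16*I/(80 + I))
n = -134 (n = -60 - 74 = -134)
1/(x(h) + (F(n) - 1*(-31175))) = 1/(16*243/(80 + 243) + (-172*I*√134 - 1*(-31175))) = 1/(16*243/323 + (-172*I*√134 + 31175)) = 1/(16*243*(1/323) + (-172*I*√134 + 31175)) = 1/(3888/323 + (31175 - 172*I*√134)) = 1/(10073413/323 - 172*I*√134)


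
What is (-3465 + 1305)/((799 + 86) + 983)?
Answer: -540/467 ≈ -1.1563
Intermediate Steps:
(-3465 + 1305)/((799 + 86) + 983) = -2160/(885 + 983) = -2160/1868 = -2160*1/1868 = -540/467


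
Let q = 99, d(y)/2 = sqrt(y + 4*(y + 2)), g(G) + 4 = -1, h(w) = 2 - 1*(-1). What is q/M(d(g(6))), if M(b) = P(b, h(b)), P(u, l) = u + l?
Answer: 27/7 - 18*I*sqrt(17)/7 ≈ 3.8571 - 10.602*I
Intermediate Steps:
h(w) = 3 (h(w) = 2 + 1 = 3)
g(G) = -5 (g(G) = -4 - 1 = -5)
d(y) = 2*sqrt(8 + 5*y) (d(y) = 2*sqrt(y + 4*(y + 2)) = 2*sqrt(y + 4*(2 + y)) = 2*sqrt(y + (8 + 4*y)) = 2*sqrt(8 + 5*y))
P(u, l) = l + u
M(b) = 3 + b
q/M(d(g(6))) = 99/(3 + 2*sqrt(8 + 5*(-5))) = 99/(3 + 2*sqrt(8 - 25)) = 99/(3 + 2*sqrt(-17)) = 99/(3 + 2*(I*sqrt(17))) = 99/(3 + 2*I*sqrt(17))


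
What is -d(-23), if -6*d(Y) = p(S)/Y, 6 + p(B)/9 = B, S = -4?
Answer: 15/23 ≈ 0.65217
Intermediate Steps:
p(B) = -54 + 9*B
d(Y) = 15/Y (d(Y) = -(-54 + 9*(-4))/(6*Y) = -(-54 - 36)/(6*Y) = -(-15)/Y = 15/Y)
-d(-23) = -15/(-23) = -15*(-1)/23 = -1*(-15/23) = 15/23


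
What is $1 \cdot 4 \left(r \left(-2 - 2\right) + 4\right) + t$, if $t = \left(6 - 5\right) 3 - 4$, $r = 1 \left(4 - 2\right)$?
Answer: $-17$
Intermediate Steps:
$r = 2$ ($r = 1 \cdot 2 = 2$)
$t = -1$ ($t = 1 \cdot 3 - 4 = 3 - 4 = -1$)
$1 \cdot 4 \left(r \left(-2 - 2\right) + 4\right) + t = 1 \cdot 4 \left(2 \left(-2 - 2\right) + 4\right) - 1 = 4 \left(2 \left(-4\right) + 4\right) - 1 = 4 \left(-8 + 4\right) - 1 = 4 \left(-4\right) - 1 = -16 - 1 = -17$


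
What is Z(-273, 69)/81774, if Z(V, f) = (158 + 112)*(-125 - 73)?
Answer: -270/413 ≈ -0.65375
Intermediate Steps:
Z(V, f) = -53460 (Z(V, f) = 270*(-198) = -53460)
Z(-273, 69)/81774 = -53460/81774 = -53460*1/81774 = -270/413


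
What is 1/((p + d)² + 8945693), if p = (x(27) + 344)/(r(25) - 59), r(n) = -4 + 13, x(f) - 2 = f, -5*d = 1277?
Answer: 2500/22536970949 ≈ 1.1093e-7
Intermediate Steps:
d = -1277/5 (d = -⅕*1277 = -1277/5 ≈ -255.40)
x(f) = 2 + f
r(n) = 9
p = -373/50 (p = ((2 + 27) + 344)/(9 - 59) = (29 + 344)/(-50) = 373*(-1/50) = -373/50 ≈ -7.4600)
1/((p + d)² + 8945693) = 1/((-373/50 - 1277/5)² + 8945693) = 1/((-13143/50)² + 8945693) = 1/(172738449/2500 + 8945693) = 1/(22536970949/2500) = 2500/22536970949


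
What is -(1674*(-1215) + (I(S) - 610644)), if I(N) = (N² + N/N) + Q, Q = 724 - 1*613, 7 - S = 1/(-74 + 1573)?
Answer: 5941953736378/2247001 ≈ 2.6444e+6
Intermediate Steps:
S = 10492/1499 (S = 7 - 1/(-74 + 1573) = 7 - 1/1499 = 10492/1499 ≈ 6.9993)
Q = 111 (Q = 724 - 613 = 111)
I(N) = 112 + N² (I(N) = (N² + N/N) + 111 = (N² + 1) + 111 = (1 + N²) + 111 = 112 + N²)
-(1674*(-1215) + (I(S) - 610644)) = -(1674*(-1215) + ((112 + (10492/1499)²) - 610644)) = -(-2033910 + ((112 + 110082064/2247001) - 610644)) = -(-2033910 + (361746176/2247001 - 610644)) = -(-2033910 - 1371755932468/2247001) = -1*(-5941953736378/2247001) = 5941953736378/2247001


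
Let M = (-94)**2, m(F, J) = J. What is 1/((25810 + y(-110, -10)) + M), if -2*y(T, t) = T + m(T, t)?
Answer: 1/34706 ≈ 2.8813e-5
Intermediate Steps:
M = 8836
y(T, t) = -T/2 - t/2 (y(T, t) = -(T + t)/2 = -T/2 - t/2)
1/((25810 + y(-110, -10)) + M) = 1/((25810 + (-1/2*(-110) - 1/2*(-10))) + 8836) = 1/((25810 + (55 + 5)) + 8836) = 1/((25810 + 60) + 8836) = 1/(25870 + 8836) = 1/34706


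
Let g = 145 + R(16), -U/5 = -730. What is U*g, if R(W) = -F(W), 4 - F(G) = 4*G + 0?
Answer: 748250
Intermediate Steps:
F(G) = 4 - 4*G (F(G) = 4 - (4*G + 0) = 4 - 4*G)
U = 3650 (U = -5*(-730) = 3650)
R(W) = -4 + 4*W (R(W) = -(4 - 4*W) = -4 + 4*W)
g = 205 (g = 145 + (-4 + 4*16) = 145 + (-4 + 64) = 145 + 60 = 205)
U*g = 3650*205 = 748250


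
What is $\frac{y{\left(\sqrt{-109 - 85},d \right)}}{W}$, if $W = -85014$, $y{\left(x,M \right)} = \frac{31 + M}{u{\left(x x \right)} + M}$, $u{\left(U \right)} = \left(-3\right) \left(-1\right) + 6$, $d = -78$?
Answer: $- \frac{47}{5865966} \approx -8.0123 \cdot 10^{-6}$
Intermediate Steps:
$u{\left(U \right)} = 9$ ($u{\left(U \right)} = 3 + 6 = 9$)
$y{\left(x,M \right)} = \frac{31 + M}{9 + M}$
$\frac{y{\left(\sqrt{-109 - 85},d \right)}}{W} = \frac{\frac{1}{9 - 78} \left(31 - 78\right)}{-85014} = \frac{1}{-69} \left(-47\right) \left(- \frac{1}{85014}\right) = \left(- \frac{1}{69}\right) \left(-47\right) \left(- \frac{1}{85014}\right) = \frac{47}{69} \left(- \frac{1}{85014}\right) = - \frac{47}{5865966}$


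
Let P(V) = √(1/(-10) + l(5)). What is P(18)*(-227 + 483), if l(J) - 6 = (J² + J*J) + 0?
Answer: 128*√5590/5 ≈ 1914.0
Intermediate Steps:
l(J) = 6 + 2*J² (l(J) = 6 + ((J² + J*J) + 0) = 6 + ((J² + J²) + 0) = 6 + (2*J² + 0) = 6 + 2*J²)
P(V) = √5590/10 (P(V) = √(1/(-10) + (6 + 2*5²)) = √(-⅒ + (6 + 2*25)) = √(-⅒ + (6 + 50)) = √(-⅒ + 56) = √(559/10) = √5590/10)
P(18)*(-227 + 483) = (√5590/10)*(-227 + 483) = (√5590/10)*256 = 128*√5590/5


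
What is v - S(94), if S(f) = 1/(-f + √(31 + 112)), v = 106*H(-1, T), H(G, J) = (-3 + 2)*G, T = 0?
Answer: 921552/8693 + √143/8693 ≈ 106.01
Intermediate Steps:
H(G, J) = -G
v = 106 (v = 106*(-1*(-1)) = 106*1 = 106)
S(f) = 1/(√143 - f) (S(f) = 1/(-f + √143) = 1/(√143 - f))
v - S(94) = 106 - (-1)/(94 - √143) = 106 + 1/(94 - √143)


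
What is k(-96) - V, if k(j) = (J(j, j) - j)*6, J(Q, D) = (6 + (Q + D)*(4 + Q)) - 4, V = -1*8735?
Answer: 115307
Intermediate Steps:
V = -8735
J(Q, D) = 2 + (4 + Q)*(D + Q) (J(Q, D) = (6 + (D + Q)*(4 + Q)) - 4 = (6 + (4 + Q)*(D + Q)) - 4 = 2 + (4 + Q)*(D + Q))
k(j) = 12 + 12*j² + 42*j (k(j) = ((2 + j² + 4*j + 4*j + j*j) - j)*6 = ((2 + j² + 4*j + 4*j + j²) - j)*6 = ((2 + 2*j² + 8*j) - j)*6 = (2 + 2*j² + 7*j)*6 = 12 + 12*j² + 42*j)
k(-96) - V = (12 + 12*(-96)² + 42*(-96)) - 1*(-8735) = (12 + 12*9216 - 4032) + 8735 = (12 + 110592 - 4032) + 8735 = 106572 + 8735 = 115307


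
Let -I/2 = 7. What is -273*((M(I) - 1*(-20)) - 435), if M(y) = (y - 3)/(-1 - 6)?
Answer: 112632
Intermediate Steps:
I = -14 (I = -2*7 = -14)
M(y) = 3/7 - y/7 (M(y) = (-3 + y)/(-7) = (-3 + y)*(-1/7) = 3/7 - y/7)
-273*((M(I) - 1*(-20)) - 435) = -273*(((3/7 - 1/7*(-14)) - 1*(-20)) - 435) = -273*(((3/7 + 2) + 20) - 435) = -273*((17/7 + 20) - 435) = -273*(157/7 - 435) = -273*(-2888/7) = 112632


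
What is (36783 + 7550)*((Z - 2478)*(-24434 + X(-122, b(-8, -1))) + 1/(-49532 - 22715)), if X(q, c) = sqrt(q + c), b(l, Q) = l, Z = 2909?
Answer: -33730189307342887/72247 + 19107523*I*sqrt(130) ≈ -4.6687e+11 + 2.1786e+8*I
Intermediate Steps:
X(q, c) = sqrt(c + q)
(36783 + 7550)*((Z - 2478)*(-24434 + X(-122, b(-8, -1))) + 1/(-49532 - 22715)) = (36783 + 7550)*((2909 - 2478)*(-24434 + sqrt(-8 - 122)) + 1/(-49532 - 22715)) = 44333*(431*(-24434 + sqrt(-130)) + 1/(-72247)) = 44333*(431*(-24434 + I*sqrt(130)) - 1/72247) = 44333*((-10531054 + 431*I*sqrt(130)) - 1/72247) = 44333*(-760837058339/72247 + 431*I*sqrt(130)) = -33730189307342887/72247 + 19107523*I*sqrt(130)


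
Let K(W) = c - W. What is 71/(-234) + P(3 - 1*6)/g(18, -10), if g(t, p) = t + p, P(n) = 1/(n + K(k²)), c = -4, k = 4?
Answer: -6649/21528 ≈ -0.30885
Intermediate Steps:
K(W) = -4 - W
P(n) = 1/(-20 + n) (P(n) = 1/(n + (-4 - 1*4²)) = 1/(n + (-4 - 1*16)) = 1/(n + (-4 - 16)) = 1/(n - 20) = 1/(-20 + n))
g(t, p) = p + t
71/(-234) + P(3 - 1*6)/g(18, -10) = 71/(-234) + 1/((-20 + (3 - 1*6))*(-10 + 18)) = 71*(-1/234) + 1/((-20 + (3 - 6))*8) = -71/234 + (⅛)/(-20 - 3) = -71/234 + (⅛)/(-23) = -71/234 - 1/23*⅛ = -71/234 - 1/184 = -6649/21528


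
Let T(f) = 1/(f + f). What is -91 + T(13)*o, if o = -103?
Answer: -2469/26 ≈ -94.962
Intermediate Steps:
T(f) = 1/(2*f)
-91 + T(13)*o = -91 + ((½)/13)*(-103) = -91 + ((½)*(1/13))*(-103) = -91 + (1/26)*(-103) = -91 - 103/26 = -2469/26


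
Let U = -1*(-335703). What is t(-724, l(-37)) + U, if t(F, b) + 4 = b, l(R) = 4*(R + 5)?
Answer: 335571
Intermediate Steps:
l(R) = 20 + 4*R (l(R) = 4*(5 + R) = 20 + 4*R)
t(F, b) = -4 + b
U = 335703
t(-724, l(-37)) + U = (-4 + (20 + 4*(-37))) + 335703 = (-4 + (20 - 148)) + 335703 = (-4 - 128) + 335703 = -132 + 335703 = 335571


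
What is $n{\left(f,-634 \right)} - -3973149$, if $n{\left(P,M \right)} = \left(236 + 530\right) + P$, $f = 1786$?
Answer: $3975701$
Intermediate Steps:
$n{\left(P,M \right)} = 766 + P$
$n{\left(f,-634 \right)} - -3973149 = \left(766 + 1786\right) - -3973149 = 2552 + 3973149 = 3975701$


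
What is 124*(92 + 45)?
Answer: 16988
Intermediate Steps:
124*(92 + 45) = 124*137 = 16988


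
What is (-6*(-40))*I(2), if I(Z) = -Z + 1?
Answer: -240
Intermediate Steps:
I(Z) = 1 - Z
(-6*(-40))*I(2) = (-6*(-40))*(1 - 1*2) = 240*(1 - 2) = 240*(-1) = -240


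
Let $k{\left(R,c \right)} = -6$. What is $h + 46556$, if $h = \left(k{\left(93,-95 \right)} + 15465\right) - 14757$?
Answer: $47258$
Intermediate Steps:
$h = 702$ ($h = \left(-6 + 15465\right) - 14757 = 15459 - 14757 = 702$)
$h + 46556 = 702 + 46556 = 47258$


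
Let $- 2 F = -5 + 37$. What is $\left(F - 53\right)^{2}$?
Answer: $4761$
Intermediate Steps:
$F = -16$ ($F = - \frac{-5 + 37}{2} = \left(- \frac{1}{2}\right) 32 = -16$)
$\left(F - 53\right)^{2} = \left(-16 - 53\right)^{2} = \left(-69\right)^{2} = 4761$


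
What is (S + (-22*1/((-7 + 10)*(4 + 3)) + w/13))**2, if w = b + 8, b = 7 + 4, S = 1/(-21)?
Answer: 10000/74529 ≈ 0.13418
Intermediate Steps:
S = -1/21 ≈ -0.047619
b = 11
w = 19 (w = 11 + 8 = 19)
(S + (-22*1/((-7 + 10)*(4 + 3)) + w/13))**2 = (-1/21 + (-22*1/((-7 + 10)*(4 + 3)) + 19/13))**2 = (-1/21 + (-22/(3*7) + 19*(1/13)))**2 = (-1/21 + (-22/21 + 19/13))**2 = (-1/21 + 113/273)**2 = (100/273)**2 = 10000/74529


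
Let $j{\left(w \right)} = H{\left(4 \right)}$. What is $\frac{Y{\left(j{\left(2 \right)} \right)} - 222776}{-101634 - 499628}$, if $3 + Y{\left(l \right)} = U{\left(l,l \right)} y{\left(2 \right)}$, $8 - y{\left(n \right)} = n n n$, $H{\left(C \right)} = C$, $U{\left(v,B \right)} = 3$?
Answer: $\frac{222779}{601262} \approx 0.37052$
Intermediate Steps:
$y{\left(n \right)} = 8 - n^{3}$ ($y{\left(n \right)} = 8 - n n n = 8 - n^{2} n = 8 - n^{3}$)
$j{\left(w \right)} = 4$
$Y{\left(l \right)} = -3$ ($Y{\left(l \right)} = -3 + 3 \left(8 - 2^{3}\right) = -3 + 3 \left(8 - 8\right) = -3 + 3 \cdot 0 = -3 + 0 = -3$)
$\frac{Y{\left(j{\left(2 \right)} \right)} - 222776}{-101634 - 499628} = \frac{-3 - 222776}{-101634 - 499628} = - \frac{222779}{-601262} = \left(-222779\right) \left(- \frac{1}{601262}\right) = \frac{222779}{601262}$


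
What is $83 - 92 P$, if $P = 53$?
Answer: $-4793$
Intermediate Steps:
$83 - 92 P = 83 - 4876 = -4793$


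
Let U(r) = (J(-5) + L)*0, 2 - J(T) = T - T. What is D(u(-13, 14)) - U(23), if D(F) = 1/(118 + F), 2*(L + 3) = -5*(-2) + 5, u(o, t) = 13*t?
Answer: 1/300 ≈ 0.0033333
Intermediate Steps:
L = 9/2 (L = -3 + (-5*(-2) + 5)/2 = -3 + (10 + 5)/2 = -3 + (1/2)*15 = -3 + 15/2 = 9/2 ≈ 4.5000)
J(T) = 2 (J(T) = 2 - (T - T) = 2 - 1*0 = 2 + 0 = 2)
U(r) = 0 (U(r) = (2 + 9/2)*0 = (13/2)*0 = 0)
D(u(-13, 14)) - U(23) = 1/(118 + 13*14) - 1*0 = 1/(118 + 182) + 0 = 1/300 + 0 = 1/300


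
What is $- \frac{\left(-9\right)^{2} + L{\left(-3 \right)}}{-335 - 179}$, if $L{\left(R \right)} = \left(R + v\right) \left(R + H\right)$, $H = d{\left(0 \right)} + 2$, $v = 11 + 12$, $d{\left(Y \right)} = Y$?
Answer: $\frac{61}{514} \approx 0.11868$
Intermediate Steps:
$v = 23$
$H = 2$ ($H = 0 + 2 = 2$)
$L{\left(R \right)} = \left(2 + R\right) \left(23 + R\right)$ ($L{\left(R \right)} = \left(R + 23\right) \left(R + 2\right) = \left(23 + R\right) \left(2 + R\right) = \left(2 + R\right) \left(23 + R\right)$)
$- \frac{\left(-9\right)^{2} + L{\left(-3 \right)}}{-335 - 179} = - \frac{\left(-9\right)^{2} + \left(46 + \left(-3\right)^{2} + 25 \left(-3\right)\right)}{-335 - 179} = - \frac{81 + \left(46 + 9 - 75\right)}{-514} = - \frac{\left(81 - 20\right) \left(-1\right)}{514} = - \frac{61 \left(-1\right)}{514} = \left(-1\right) \left(- \frac{61}{514}\right) = \frac{61}{514}$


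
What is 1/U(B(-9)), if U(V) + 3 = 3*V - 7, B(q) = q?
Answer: -1/37 ≈ -0.027027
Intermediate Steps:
U(V) = -10 + 3*V (U(V) = -3 + (3*V - 7) = -3 + (-7 + 3*V) = -10 + 3*V)
1/U(B(-9)) = 1/(-10 + 3*(-9)) = 1/(-10 - 27) = 1/(-37) = -1/37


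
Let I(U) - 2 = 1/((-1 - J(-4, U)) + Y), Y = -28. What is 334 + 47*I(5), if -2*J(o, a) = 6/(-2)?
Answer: 26014/61 ≈ 426.46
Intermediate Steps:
J(o, a) = 3/2 (J(o, a) = -3/(-2) = -3*(-1)/2 = -1/2*(-3) = 3/2)
I(U) = 120/61 (I(U) = 2 + 1/((-1 - 1*3/2) - 28) = 2 + 1/((-1 - 3/2) - 28) = 2 + 1/(-5/2 - 28) = 2 + 1/(-61/2) = 2 - 2/61 = 120/61)
334 + 47*I(5) = 334 + 47*(120/61) = 334 + 5640/61 = 26014/61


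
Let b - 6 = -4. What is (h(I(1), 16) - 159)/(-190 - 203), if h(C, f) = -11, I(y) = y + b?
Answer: 170/393 ≈ 0.43257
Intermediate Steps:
b = 2 (b = 6 - 4 = 2)
I(y) = 2 + y (I(y) = y + 2 = 2 + y)
(h(I(1), 16) - 159)/(-190 - 203) = (-11 - 159)/(-190 - 203) = -170/(-393) = -170*(-1/393) = 170/393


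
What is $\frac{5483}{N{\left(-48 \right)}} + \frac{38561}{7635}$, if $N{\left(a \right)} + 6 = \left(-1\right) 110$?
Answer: $- \frac{37389629}{885660} \approx -42.217$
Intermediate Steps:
$N{\left(a \right)} = -116$ ($N{\left(a \right)} = -6 - 110 = -116$)
$\frac{5483}{N{\left(-48 \right)}} + \frac{38561}{7635} = \frac{5483}{-116} + \frac{38561}{7635} = 5483 \left(- \frac{1}{116}\right) + 38561 \cdot \frac{1}{7635} = - \frac{5483}{116} + \frac{38561}{7635} = - \frac{37389629}{885660}$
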